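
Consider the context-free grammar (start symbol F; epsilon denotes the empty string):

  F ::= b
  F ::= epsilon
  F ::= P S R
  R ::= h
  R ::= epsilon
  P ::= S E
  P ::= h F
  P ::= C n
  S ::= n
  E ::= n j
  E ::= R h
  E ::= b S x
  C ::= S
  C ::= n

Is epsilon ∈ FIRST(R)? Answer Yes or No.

R has an epsilon-production, so R ⇒ epsilon.

Yes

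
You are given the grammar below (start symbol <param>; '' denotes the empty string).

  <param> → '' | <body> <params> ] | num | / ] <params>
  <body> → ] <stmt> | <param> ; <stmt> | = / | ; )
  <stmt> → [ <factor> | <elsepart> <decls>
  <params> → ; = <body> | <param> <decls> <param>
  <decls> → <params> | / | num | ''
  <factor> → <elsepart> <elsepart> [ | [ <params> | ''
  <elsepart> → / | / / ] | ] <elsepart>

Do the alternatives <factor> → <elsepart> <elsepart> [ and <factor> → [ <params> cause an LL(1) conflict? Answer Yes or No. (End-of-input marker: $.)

FIRST(<elsepart> <elsepart> [) = { /, ] } and FIRST([ <params>) = { [ }.
The FIRST sets are disjoint and neither alternative is nullable — no conflict.

No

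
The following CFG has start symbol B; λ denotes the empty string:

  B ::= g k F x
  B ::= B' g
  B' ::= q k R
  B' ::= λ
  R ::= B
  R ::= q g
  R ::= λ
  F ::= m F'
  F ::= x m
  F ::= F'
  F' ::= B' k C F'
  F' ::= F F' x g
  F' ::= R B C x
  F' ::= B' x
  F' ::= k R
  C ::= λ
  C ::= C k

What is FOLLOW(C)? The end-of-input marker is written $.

{ g, k, m, q, x }

In F' ::= B' k C F': add FIRST(F') = { g, k, m, q, x }.
In F' ::= R B C x: add FIRST(x) = { x }.
In C ::= C k: add FIRST(k) = { k }.
Union: FOLLOW(C) = { g, k, m, q, x }.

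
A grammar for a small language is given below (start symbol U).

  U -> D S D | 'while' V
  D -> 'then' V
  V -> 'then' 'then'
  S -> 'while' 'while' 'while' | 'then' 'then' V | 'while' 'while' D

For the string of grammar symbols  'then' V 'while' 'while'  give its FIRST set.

'then' is a terminal; add {'then'} and stop.

{ 'then' }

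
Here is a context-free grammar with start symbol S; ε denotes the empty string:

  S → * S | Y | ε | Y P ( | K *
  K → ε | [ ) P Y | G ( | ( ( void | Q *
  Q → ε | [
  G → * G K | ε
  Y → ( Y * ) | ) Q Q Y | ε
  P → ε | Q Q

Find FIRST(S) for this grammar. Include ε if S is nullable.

{ (, ), *, [, ε }

S → * S contributes {*}.
From S → Y: add FIRST(Y) = { (, ), ε } (including ε since Y is nullable).
S → ε contributes ε.
From S → Y P (: Y, P nullable, take FIRST(Y) ∪ FIRST(P) ∪ {(} = { (, ), [ }.
From S → K *: K nullable, take FIRST(K) ∪ {*} = { (, *, [ }.
Union: FIRST(S) = { (, ), *, [, ε }.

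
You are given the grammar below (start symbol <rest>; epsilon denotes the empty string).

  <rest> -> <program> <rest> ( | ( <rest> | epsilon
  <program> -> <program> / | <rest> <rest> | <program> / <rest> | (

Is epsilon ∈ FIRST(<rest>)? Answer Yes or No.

<rest> has an epsilon-production, so <rest> ⇒ epsilon.

Yes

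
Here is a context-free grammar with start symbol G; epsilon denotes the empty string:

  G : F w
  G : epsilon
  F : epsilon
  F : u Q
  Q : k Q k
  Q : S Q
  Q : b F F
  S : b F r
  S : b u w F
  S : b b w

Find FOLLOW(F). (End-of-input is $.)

{ b, k, r, u, w }

In G : F w: add FIRST(w) = { w }.
In Q : b F F: add FIRST(F)\{epsilon} = { u }.
  Since F is nullable, also add FOLLOW(Q) = { b, k, r, u, w }.
In Q : b F F: F is at the end, add FOLLOW(Q) = { b, k, r, u, w }.
In S : b F r: add FIRST(r) = { r }.
In S : b u w F: F is at the end, add FOLLOW(S) = { b, k }.
Union: FOLLOW(F) = { b, k, r, u, w }.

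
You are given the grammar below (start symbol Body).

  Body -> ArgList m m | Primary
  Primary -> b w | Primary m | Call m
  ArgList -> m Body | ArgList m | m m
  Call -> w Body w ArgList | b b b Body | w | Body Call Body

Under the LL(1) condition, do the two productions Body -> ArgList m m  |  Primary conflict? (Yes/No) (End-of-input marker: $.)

FIRST(ArgList m m) = { m } and FIRST(Primary) = { b, m, w }.
Both contain m, so the two alternatives are not disjoint — LL(1) conflict.

Yes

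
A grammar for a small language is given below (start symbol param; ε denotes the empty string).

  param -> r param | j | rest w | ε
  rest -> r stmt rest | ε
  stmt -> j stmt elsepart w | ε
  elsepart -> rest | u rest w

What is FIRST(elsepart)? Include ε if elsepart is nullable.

{ r, u, ε }

From elsepart -> rest: add FIRST(rest) = { r, ε } (including ε since rest is nullable).
elsepart -> u rest w contributes {u}.
Union: FIRST(elsepart) = { r, u, ε }.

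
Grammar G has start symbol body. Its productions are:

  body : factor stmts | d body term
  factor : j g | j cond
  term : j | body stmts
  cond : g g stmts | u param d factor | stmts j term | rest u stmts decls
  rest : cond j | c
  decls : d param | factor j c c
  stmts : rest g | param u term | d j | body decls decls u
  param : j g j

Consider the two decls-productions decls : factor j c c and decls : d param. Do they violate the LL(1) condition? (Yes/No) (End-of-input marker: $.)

No

FIRST(factor j c c) = { j } and FIRST(d param) = { d }.
The FIRST sets are disjoint and neither alternative is nullable — no conflict.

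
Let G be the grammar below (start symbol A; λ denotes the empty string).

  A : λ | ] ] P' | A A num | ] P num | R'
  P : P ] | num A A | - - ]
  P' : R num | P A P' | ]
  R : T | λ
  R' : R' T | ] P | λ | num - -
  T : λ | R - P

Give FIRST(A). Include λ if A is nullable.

A : λ contributes λ.
A : ] ] P' contributes {]}.
From A : A A num: A, A nullable, take FIRST(A) ∪ FIRST(A) ∪ {num} = { -, ], num }.
A : ] P num contributes {]}.
From A : R': add FIRST(R') = { -, ], num, λ } (including λ since R' is nullable).
Union: FIRST(A) = { -, ], num, λ }.

{ -, ], num, λ }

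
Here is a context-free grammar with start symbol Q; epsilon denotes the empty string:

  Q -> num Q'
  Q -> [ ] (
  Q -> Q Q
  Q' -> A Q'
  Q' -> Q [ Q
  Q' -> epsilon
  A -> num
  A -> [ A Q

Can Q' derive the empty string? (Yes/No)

Yes

Q' has an epsilon-production, so Q' ⇒ epsilon.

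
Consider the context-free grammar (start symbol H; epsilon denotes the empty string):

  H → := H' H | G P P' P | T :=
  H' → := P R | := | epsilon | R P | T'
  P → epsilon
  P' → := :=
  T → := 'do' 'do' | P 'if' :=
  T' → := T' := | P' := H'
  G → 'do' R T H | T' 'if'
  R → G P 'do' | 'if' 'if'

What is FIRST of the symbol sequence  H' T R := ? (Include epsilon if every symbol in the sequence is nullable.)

Add FIRST(H')\{epsilon} = { 'do', 'if', := }; H' is nullable, continue.
Add FIRST(T) = { 'if', := }; T is not nullable, stop.

{ 'do', 'if', := }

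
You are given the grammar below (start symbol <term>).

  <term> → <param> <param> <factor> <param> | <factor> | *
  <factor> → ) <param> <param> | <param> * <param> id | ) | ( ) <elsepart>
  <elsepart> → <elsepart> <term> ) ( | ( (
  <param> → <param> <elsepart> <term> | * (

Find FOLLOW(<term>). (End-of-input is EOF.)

<term> is the start symbol, so EOF ∈ FOLLOW(<term>).
In <elsepart> → <elsepart> <term> ) (: add FIRST() () = { ) }.
In <param> → <param> <elsepart> <term>: <term> is at the end, add FOLLOW(<param>) = { EOF, (, ), *, id }.
Union: FOLLOW(<term>) = { EOF, (, ), *, id }.

{ EOF, (, ), *, id }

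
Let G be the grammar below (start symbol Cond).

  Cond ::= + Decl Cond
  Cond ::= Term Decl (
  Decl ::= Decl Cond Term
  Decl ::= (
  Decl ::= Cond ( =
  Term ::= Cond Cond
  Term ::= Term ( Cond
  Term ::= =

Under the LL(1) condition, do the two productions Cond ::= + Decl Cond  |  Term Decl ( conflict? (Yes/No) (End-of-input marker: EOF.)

Yes

FIRST(+ Decl Cond) = { + } and FIRST(Term Decl () = { +, = }.
Both contain +, so the two alternatives are not disjoint — LL(1) conflict.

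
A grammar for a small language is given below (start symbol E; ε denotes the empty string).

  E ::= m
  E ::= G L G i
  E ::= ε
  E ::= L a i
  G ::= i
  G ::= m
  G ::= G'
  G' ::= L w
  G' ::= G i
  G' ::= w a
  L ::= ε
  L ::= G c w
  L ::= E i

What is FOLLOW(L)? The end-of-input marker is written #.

{ a, i, m, w }

In E ::= G L G i: add FIRST(G i) = { a, i, m, w }.
In E ::= L a i: add FIRST(a i) = { a }.
In G' ::= L w: add FIRST(w) = { w }.
Union: FOLLOW(L) = { a, i, m, w }.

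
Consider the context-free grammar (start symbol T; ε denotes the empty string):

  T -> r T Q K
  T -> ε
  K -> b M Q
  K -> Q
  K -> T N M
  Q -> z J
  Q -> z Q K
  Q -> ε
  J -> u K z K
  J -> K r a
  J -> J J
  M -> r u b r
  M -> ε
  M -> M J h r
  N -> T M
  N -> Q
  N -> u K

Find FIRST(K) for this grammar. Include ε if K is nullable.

K -> b M Q contributes {b}.
From K -> Q: add FIRST(Q) = { z, ε } (including ε since Q is nullable).
From K -> T N M: T, N, M nullable, take FIRST(T) ∪ FIRST(N) ∪ FIRST(M) = { b, r, u, z }; also ε since the whole RHS is nullable.
Union: FIRST(K) = { b, r, u, z, ε }.

{ b, r, u, z, ε }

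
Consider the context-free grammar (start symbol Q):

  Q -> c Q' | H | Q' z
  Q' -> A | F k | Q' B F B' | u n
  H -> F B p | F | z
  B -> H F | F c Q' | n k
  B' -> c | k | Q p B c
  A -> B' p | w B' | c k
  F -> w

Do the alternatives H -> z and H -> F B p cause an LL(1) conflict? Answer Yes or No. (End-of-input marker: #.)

FIRST(z) = { z } and FIRST(F B p) = { w }.
The FIRST sets are disjoint and neither alternative is nullable — no conflict.

No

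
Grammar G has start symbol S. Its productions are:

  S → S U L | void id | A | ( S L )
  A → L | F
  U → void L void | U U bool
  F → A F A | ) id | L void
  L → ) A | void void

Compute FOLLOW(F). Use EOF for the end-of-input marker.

{ EOF, ), void }

In A → F: F is at the end, add FOLLOW(A) = { EOF, ), void }.
In F → A F A: add FIRST(A) = { ), void }.
Union: FOLLOW(F) = { EOF, ), void }.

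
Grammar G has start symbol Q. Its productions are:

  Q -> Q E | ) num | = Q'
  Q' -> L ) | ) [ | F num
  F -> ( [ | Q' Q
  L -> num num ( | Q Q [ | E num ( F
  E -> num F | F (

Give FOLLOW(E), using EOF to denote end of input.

{ EOF, (, ), =, [, num }

In Q -> Q E: E is at the end, add FOLLOW(Q) = { EOF, (, ), =, [, num }.
In L -> E num ( F: add FIRST(num ( F) = { num }.
Union: FOLLOW(E) = { EOF, (, ), =, [, num }.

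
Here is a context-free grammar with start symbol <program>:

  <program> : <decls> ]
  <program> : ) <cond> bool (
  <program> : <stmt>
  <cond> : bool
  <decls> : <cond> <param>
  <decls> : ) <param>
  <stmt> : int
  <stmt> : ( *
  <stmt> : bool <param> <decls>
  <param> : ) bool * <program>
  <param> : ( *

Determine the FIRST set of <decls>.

From <decls> : <cond> <param>: add FIRST(<cond>) = { bool }.
<decls> : ) <param> contributes {)}.
Union: FIRST(<decls>) = { ), bool }.

{ ), bool }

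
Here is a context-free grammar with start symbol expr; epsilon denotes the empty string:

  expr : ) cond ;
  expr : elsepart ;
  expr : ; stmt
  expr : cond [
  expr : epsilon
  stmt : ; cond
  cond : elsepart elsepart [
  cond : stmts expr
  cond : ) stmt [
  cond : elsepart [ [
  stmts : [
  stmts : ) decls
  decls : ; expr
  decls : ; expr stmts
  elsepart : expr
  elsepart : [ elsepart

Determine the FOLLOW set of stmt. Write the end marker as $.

{ $, ), ;, [ }

In expr : ; stmt: stmt is at the end, add FOLLOW(expr) = { $, ), ;, [ }.
In cond : ) stmt [: add FIRST([) = { [ }.
Union: FOLLOW(stmt) = { $, ), ;, [ }.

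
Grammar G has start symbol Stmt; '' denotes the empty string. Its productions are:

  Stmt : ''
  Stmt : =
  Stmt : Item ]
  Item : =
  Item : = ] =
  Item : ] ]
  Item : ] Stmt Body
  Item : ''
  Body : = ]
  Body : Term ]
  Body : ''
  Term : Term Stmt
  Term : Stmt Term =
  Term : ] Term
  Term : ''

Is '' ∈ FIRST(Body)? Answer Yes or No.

Body has an ''-production, so Body ⇒ ''.

Yes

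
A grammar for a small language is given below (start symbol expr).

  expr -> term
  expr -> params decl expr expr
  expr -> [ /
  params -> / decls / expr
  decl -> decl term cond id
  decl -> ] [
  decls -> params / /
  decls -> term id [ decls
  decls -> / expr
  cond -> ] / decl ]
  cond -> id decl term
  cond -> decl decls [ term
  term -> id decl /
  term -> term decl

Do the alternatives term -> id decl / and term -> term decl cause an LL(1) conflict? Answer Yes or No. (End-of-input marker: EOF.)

FIRST(id decl /) = { id } and FIRST(term decl) = { id }.
Both contain id, so the two alternatives are not disjoint — LL(1) conflict.

Yes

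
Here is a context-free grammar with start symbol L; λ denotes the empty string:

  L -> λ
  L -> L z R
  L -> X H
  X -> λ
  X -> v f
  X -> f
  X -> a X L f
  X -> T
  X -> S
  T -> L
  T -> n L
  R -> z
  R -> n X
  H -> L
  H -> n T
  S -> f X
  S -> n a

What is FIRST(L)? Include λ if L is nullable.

{ a, f, n, v, z, λ }

L -> λ contributes λ.
From L -> L z R: L nullable, take FIRST(L) ∪ {z} = { a, f, n, v, z }.
From L -> X H: X, H nullable, take FIRST(X) ∪ FIRST(H) = { a, f, n, v, z }; also λ since the whole RHS is nullable.
Union: FIRST(L) = { a, f, n, v, z, λ }.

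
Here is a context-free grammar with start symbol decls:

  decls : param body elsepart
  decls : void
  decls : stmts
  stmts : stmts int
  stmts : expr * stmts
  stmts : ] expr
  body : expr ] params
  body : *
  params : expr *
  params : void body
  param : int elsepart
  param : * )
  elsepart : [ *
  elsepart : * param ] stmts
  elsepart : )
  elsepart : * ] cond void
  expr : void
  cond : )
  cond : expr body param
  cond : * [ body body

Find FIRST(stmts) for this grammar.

From stmts : stmts int: add FIRST(stmts) = { ], void }.
From stmts : expr * stmts: add FIRST(expr) = { void }.
stmts : ] expr contributes {]}.
Union: FIRST(stmts) = { ], void }.

{ ], void }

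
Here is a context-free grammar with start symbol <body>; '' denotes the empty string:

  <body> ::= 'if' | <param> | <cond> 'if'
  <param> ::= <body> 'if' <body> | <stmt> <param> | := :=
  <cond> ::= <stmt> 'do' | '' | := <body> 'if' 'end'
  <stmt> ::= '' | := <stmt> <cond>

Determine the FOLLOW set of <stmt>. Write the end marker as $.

{ 'do', 'if', := }

In <param> ::= <stmt> <param>: add FIRST(<param>) = { 'do', 'if', := }.
In <cond> ::= <stmt> 'do': add FIRST('do') = { 'do' }.
In <stmt> ::= := <stmt> <cond>: add FIRST(<cond>)\{''} = { 'do', := }.
  Since <cond> is nullable, also add FOLLOW(<stmt>) = { 'do', 'if', := }.
Union: FOLLOW(<stmt>) = { 'do', 'if', := }.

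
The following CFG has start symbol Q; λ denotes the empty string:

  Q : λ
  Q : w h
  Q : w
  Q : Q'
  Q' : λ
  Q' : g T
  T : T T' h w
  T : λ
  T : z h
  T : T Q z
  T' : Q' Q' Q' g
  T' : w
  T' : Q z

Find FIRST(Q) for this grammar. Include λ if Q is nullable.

Q : λ contributes λ.
Q : w h contributes {w}.
Q : w contributes {w}.
From Q : Q': add FIRST(Q') = { g, λ } (including λ since Q' is nullable).
Union: FIRST(Q) = { g, w, λ }.

{ g, w, λ }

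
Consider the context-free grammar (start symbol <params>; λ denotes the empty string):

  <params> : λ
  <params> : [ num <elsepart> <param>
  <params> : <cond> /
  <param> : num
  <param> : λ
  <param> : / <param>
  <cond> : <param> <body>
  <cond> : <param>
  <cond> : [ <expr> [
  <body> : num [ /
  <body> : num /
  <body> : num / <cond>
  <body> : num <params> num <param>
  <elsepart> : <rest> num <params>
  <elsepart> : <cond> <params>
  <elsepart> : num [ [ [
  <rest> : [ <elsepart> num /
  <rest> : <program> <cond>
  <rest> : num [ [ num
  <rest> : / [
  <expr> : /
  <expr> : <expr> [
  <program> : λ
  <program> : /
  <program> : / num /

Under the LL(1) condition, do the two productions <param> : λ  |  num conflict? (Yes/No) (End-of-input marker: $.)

FIRST(λ) = { λ } and FIRST(num) = { num }.
The first alternative is nullable and FOLLOW(<param>) = { $, /, [, num } shares num with FIRST of the second — conflict.

Yes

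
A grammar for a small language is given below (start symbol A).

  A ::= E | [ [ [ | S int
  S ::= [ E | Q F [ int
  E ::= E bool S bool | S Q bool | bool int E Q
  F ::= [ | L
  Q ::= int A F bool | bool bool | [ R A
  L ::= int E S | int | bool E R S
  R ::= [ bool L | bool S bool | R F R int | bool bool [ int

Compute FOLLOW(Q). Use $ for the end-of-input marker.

In S ::= Q F [ int: add FIRST(F [ int) = { [, bool, int }.
In E ::= S Q bool: add FIRST(bool) = { bool }.
In E ::= bool int E Q: Q is at the end, add FOLLOW(E) = { $, [, bool, int }.
Union: FOLLOW(Q) = { $, [, bool, int }.

{ $, [, bool, int }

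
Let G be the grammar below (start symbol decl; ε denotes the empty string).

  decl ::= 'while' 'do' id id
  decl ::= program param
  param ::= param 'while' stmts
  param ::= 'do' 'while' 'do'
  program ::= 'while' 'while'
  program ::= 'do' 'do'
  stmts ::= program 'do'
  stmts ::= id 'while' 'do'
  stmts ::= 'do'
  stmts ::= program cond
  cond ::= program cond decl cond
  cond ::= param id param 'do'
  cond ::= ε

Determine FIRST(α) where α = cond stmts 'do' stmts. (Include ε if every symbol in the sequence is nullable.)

Add FIRST(cond)\{ε} = { 'do', 'while' }; cond is nullable, continue.
Add FIRST(stmts) = { 'do', 'while', id }; stmts is not nullable, stop.

{ 'do', 'while', id }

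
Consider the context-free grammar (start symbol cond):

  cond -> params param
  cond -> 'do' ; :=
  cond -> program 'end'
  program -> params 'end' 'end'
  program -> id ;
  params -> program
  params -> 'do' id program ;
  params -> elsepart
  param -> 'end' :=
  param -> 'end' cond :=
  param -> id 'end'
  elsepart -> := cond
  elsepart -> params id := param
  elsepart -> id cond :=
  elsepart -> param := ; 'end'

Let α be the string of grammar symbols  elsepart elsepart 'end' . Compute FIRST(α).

{ 'do', 'end', :=, id }

Add FIRST(elsepart) = { 'do', 'end', :=, id }; elsepart is not nullable, stop.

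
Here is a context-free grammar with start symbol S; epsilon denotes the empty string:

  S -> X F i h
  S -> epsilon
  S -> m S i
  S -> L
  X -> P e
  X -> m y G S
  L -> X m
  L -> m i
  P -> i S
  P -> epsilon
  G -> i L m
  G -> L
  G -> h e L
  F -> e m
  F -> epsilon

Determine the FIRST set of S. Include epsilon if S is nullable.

{ e, i, m, epsilon }

From S -> X F i h: add FIRST(X) = { e, i, m }.
S -> epsilon contributes epsilon.
S -> m S i contributes {m}.
From S -> L: add FIRST(L) = { e, i, m }.
Union: FIRST(S) = { e, i, m, epsilon }.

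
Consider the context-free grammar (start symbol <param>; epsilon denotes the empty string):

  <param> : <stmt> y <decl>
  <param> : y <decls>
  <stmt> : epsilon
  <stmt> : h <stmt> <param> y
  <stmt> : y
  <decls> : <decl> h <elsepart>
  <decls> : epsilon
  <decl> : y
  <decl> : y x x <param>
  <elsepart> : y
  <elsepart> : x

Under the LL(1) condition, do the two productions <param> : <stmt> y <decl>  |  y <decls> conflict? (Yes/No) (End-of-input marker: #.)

Yes

FIRST(<stmt> y <decl>) = { h, y } and FIRST(y <decls>) = { y }.
Both contain y, so the two alternatives are not disjoint — LL(1) conflict.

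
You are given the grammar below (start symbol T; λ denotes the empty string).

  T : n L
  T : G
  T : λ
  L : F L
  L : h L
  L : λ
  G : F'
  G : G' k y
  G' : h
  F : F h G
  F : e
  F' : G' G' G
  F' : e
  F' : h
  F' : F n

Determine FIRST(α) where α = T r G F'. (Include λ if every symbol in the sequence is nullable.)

Add FIRST(T)\{λ} = { e, h, n }; T is nullable, continue.
r is a terminal; add {r} and stop.

{ e, h, n, r }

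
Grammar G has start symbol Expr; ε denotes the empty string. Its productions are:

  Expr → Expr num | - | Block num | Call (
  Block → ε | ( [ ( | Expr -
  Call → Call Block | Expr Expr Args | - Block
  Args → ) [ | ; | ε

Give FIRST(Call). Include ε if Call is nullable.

From Call → Call Block: add FIRST(Call) = { (, -, num }.
From Call → Expr Expr Args: add FIRST(Expr) = { (, -, num }.
Call → - Block contributes {-}.
Union: FIRST(Call) = { (, -, num }.

{ (, -, num }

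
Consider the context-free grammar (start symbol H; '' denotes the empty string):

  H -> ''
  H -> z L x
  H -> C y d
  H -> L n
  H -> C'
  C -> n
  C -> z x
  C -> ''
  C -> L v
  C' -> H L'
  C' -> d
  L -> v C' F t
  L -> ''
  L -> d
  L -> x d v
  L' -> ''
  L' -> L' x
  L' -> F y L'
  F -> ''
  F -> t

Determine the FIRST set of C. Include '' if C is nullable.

{ d, n, v, x, z, '' }

C -> n contributes {n}.
C -> z x contributes {z}.
C -> '' contributes ''.
From C -> L v: L nullable, take FIRST(L) ∪ {v} = { d, v, x }.
Union: FIRST(C) = { d, n, v, x, z, '' }.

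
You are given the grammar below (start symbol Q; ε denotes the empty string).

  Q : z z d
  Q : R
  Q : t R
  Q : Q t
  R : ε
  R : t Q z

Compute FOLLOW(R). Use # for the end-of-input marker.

In Q : R: R is at the end, add FOLLOW(Q) = { #, t, z }.
In Q : t R: R is at the end, add FOLLOW(Q) = { #, t, z }.
Union: FOLLOW(R) = { #, t, z }.

{ #, t, z }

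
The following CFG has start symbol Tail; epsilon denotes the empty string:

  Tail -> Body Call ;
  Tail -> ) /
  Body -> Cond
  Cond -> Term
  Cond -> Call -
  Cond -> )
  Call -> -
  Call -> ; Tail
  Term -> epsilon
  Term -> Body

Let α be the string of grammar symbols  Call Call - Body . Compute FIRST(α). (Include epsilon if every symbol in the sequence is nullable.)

Add FIRST(Call) = { -, ; }; Call is not nullable, stop.

{ -, ; }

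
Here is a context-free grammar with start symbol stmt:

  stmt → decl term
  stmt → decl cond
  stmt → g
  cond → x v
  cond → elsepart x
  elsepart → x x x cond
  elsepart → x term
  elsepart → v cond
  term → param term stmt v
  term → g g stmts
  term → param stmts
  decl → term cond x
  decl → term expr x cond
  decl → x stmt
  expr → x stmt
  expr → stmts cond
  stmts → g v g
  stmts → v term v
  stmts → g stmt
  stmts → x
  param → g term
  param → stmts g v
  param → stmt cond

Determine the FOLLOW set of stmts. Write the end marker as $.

In term → g g stmts: stmts is at the end, add FOLLOW(term) = { $, g, v, x }.
In term → param stmts: stmts is at the end, add FOLLOW(term) = { $, g, v, x }.
In expr → stmts cond: add FIRST(cond) = { v, x }.
In param → stmts g v: add FIRST(g v) = { g }.
Union: FOLLOW(stmts) = { $, g, v, x }.

{ $, g, v, x }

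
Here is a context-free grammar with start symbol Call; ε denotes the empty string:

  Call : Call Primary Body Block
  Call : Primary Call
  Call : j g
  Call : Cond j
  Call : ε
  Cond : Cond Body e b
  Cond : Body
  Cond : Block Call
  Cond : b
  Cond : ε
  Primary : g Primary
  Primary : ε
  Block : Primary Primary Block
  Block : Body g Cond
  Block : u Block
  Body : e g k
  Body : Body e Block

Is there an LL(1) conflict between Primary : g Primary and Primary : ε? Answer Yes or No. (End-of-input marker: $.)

Yes

FIRST(g Primary) = { g } and FIRST(ε) = { ε }.
The second alternative is nullable and FOLLOW(Primary) = { $, b, e, g, j, u } shares g with FIRST of the first — conflict.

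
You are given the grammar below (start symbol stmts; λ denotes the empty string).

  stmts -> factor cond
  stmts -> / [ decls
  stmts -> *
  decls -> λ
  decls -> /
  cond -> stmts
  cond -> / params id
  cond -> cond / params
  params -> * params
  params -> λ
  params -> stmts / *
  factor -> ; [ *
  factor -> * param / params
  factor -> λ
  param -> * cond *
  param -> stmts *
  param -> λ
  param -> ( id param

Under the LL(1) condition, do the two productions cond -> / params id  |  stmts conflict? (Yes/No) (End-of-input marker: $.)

Yes

FIRST(/ params id) = { / } and FIRST(stmts) = { *, /, ; }.
Both contain /, so the two alternatives are not disjoint — LL(1) conflict.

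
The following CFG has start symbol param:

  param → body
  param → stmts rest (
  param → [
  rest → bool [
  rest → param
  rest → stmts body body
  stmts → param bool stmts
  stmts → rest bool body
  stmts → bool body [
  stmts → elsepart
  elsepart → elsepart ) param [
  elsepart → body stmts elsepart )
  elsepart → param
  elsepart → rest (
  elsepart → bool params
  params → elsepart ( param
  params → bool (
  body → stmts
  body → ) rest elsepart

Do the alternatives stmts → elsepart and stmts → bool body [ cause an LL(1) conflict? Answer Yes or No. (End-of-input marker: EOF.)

FIRST(elsepart) = { ), [, bool } and FIRST(bool body [) = { bool }.
Both contain bool, so the two alternatives are not disjoint — LL(1) conflict.

Yes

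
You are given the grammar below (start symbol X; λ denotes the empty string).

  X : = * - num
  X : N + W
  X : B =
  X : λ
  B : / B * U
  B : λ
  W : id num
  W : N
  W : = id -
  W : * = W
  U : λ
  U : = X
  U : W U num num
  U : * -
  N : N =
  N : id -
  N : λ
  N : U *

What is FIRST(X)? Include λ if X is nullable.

X : = * - num contributes {=}.
From X : N + W: N nullable, take FIRST(N) ∪ {+} = { *, +, =, id, num }.
From X : B =: B nullable, take FIRST(B) ∪ {=} = { /, = }.
X : λ contributes λ.
Union: FIRST(X) = { *, +, /, =, id, num, λ }.

{ *, +, /, =, id, num, λ }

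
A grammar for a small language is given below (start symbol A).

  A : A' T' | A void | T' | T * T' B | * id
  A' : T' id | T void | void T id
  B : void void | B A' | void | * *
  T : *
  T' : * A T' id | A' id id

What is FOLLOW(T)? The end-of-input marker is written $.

{ *, id, void }

In A : T * T' B: add FIRST(* T' B) = { * }.
In A' : T void: add FIRST(void) = { void }.
In A' : void T id: add FIRST(id) = { id }.
Union: FOLLOW(T) = { *, id, void }.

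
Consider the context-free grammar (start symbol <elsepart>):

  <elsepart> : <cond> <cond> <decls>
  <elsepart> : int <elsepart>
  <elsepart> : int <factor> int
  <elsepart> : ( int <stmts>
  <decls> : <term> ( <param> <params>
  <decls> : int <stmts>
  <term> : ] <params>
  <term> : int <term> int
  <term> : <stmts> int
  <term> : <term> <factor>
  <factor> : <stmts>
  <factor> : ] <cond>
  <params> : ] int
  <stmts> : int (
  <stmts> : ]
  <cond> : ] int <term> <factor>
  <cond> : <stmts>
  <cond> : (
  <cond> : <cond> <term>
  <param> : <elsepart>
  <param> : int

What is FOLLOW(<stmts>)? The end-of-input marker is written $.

{ $, (, ], int }

In <elsepart> : ( int <stmts>: <stmts> is at the end, add FOLLOW(<elsepart>) = { $, ] }.
In <decls> : int <stmts>: <stmts> is at the end, add FOLLOW(<decls>) = { $, ] }.
In <term> : <stmts> int: add FIRST(int) = { int }.
In <factor> : <stmts>: <stmts> is at the end, add FOLLOW(<factor>) = { (, ], int }.
In <cond> : <stmts>: <stmts> is at the end, add FOLLOW(<cond>) = { (, ], int }.
Union: FOLLOW(<stmts>) = { $, (, ], int }.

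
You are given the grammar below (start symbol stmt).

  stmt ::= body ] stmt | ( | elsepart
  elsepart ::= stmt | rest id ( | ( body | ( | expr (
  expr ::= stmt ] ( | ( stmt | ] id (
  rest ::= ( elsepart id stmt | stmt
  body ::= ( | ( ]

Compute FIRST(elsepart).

{ (, ] }

From elsepart ::= stmt: add FIRST(stmt) = { (, ] }.
From elsepart ::= rest id (: add FIRST(rest) = { (, ] }.
elsepart ::= ( body contributes {(}.
elsepart ::= ( contributes {(}.
From elsepart ::= expr (: add FIRST(expr) = { (, ] }.
Union: FIRST(elsepart) = { (, ] }.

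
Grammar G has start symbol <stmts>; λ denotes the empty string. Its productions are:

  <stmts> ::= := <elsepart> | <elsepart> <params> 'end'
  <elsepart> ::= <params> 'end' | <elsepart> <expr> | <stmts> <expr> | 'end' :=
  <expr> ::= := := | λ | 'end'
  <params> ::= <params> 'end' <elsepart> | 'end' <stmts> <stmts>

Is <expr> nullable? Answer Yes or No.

<expr> has an λ-production, so <expr> ⇒ λ.

Yes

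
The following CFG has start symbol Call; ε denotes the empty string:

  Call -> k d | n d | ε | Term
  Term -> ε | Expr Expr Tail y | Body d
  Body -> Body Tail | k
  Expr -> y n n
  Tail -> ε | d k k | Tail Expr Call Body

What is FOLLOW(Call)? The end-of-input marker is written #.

{ #, k }

Call is the start symbol, so # ∈ FOLLOW(Call).
In Tail -> Tail Expr Call Body: add FIRST(Body) = { k }.
Union: FOLLOW(Call) = { #, k }.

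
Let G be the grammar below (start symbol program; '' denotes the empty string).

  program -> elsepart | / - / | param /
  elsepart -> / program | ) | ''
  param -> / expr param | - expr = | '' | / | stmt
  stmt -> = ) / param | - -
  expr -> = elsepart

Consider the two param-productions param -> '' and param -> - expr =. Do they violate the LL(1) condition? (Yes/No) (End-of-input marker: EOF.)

FIRST('') = { '' } and FIRST(- expr =) = { - }.
The first is nullable but FOLLOW(param) = { / } is disjoint from FIRST of the second.

No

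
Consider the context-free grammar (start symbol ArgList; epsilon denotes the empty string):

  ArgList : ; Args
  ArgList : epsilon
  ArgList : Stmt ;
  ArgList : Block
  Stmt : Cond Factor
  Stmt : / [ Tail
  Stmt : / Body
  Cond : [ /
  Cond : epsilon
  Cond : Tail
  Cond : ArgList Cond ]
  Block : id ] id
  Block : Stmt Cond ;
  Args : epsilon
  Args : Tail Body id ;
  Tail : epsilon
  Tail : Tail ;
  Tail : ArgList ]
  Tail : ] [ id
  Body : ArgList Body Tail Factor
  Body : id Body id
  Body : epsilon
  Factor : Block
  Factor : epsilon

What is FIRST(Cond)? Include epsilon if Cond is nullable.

{ /, ;, [, ], id, epsilon }

Cond : [ / contributes {[}.
Cond : epsilon contributes epsilon.
From Cond : Tail: add FIRST(Tail) = { /, ;, [, ], id, epsilon } (including epsilon since Tail is nullable).
From Cond : ArgList Cond ]: ArgList, Cond nullable, take FIRST(ArgList) ∪ FIRST(Cond) ∪ {]} = { /, ;, [, ], id }.
Union: FIRST(Cond) = { /, ;, [, ], id, epsilon }.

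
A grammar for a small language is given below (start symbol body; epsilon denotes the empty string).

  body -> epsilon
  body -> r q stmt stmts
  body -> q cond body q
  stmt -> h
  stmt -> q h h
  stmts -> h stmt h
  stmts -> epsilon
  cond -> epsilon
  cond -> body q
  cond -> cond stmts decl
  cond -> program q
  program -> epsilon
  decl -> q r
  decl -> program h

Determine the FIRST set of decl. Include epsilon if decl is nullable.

{ h, q }

decl -> q r contributes {q}.
From decl -> program h: program nullable, take FIRST(program) ∪ {h} = { h }.
Union: FIRST(decl) = { h, q }.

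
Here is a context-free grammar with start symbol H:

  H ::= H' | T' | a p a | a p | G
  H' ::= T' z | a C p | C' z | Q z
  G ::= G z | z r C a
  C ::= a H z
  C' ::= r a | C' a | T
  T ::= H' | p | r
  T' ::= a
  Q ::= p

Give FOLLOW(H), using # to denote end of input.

H is the start symbol, so # ∈ FOLLOW(H).
In C ::= a H z: add FIRST(z) = { z }.
Union: FOLLOW(H) = { #, z }.

{ #, z }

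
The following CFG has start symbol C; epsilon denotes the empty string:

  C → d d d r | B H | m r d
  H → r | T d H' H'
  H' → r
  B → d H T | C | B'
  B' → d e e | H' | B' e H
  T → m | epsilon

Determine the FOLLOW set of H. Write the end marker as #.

{ #, d, e, m, r }

In C → B H: H is at the end, add FOLLOW(C) = { #, d, m, r }.
In B → d H T: add FIRST(T)\{epsilon} = { m }.
  Since T is nullable, also add FOLLOW(B) = { d, m, r }.
In B' → B' e H: H is at the end, add FOLLOW(B') = { d, e, m, r }.
Union: FOLLOW(H) = { #, d, e, m, r }.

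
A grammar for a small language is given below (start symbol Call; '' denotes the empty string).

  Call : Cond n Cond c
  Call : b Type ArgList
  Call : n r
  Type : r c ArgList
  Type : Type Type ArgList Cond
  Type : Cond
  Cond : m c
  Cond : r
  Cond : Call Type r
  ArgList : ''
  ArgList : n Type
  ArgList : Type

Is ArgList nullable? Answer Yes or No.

ArgList has an ''-production, so ArgList ⇒ ''.

Yes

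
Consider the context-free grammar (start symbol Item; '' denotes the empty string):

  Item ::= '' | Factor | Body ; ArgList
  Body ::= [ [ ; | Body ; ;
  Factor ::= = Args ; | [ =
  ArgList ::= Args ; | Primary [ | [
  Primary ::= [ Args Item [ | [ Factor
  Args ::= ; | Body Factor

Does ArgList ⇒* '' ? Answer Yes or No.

No

Nullable nonterminals: Item.
No production of ArgList has an RHS whose symbols are all nullable, so ArgList is not nullable.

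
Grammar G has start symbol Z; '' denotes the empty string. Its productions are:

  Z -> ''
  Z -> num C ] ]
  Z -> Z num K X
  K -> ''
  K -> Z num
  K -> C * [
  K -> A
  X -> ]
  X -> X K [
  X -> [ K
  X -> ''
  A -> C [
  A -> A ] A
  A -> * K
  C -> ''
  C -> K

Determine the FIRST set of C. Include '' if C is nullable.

{ *, [, num, '' }

C -> '' contributes ''.
From C -> K: add FIRST(K) = { *, [, num, '' } (including '' since K is nullable).
Union: FIRST(C) = { *, [, num, '' }.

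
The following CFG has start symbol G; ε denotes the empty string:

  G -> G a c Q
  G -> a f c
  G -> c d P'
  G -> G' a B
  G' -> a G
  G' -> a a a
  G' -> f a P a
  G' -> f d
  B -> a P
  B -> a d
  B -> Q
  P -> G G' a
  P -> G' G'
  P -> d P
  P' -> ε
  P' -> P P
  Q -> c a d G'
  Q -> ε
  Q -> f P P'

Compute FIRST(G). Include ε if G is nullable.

From G -> G a c Q: add FIRST(G) = { a, c, f }.
G -> a f c contributes {a}.
G -> c d P' contributes {c}.
From G -> G' a B: add FIRST(G') = { a, f }.
Union: FIRST(G) = { a, c, f }.

{ a, c, f }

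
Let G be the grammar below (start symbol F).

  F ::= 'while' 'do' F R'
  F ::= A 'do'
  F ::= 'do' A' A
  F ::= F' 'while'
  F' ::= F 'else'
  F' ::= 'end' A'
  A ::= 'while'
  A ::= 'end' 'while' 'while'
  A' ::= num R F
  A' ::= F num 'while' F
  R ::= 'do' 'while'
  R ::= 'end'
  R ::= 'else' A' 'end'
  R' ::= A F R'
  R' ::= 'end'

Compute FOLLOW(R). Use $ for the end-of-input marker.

{ 'do', 'end', 'while' }

In A' ::= num R F: add FIRST(F) = { 'do', 'end', 'while' }.
Union: FOLLOW(R) = { 'do', 'end', 'while' }.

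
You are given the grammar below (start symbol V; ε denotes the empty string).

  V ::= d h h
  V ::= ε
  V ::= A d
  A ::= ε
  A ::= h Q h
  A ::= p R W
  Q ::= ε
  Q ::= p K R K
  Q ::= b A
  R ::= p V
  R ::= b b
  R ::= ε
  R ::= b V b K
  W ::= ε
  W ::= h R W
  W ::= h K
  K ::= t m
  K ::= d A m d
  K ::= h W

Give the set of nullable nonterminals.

Directly nullable (have an ε-production): V, A, Q, R, W.
No other nonterminal has a production whose RHS symbols are all nullable.

{ A, Q, R, V, W }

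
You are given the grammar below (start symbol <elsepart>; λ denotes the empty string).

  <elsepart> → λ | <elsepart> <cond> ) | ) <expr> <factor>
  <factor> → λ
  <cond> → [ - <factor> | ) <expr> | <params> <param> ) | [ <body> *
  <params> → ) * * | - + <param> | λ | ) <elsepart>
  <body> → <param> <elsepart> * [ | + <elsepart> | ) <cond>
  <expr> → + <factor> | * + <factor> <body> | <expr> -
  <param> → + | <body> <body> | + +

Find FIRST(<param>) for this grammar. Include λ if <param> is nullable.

<param> → + contributes {+}.
From <param> → <body> <body>: add FIRST(<body>) = { ), + }.
<param> → + + contributes {+}.
Union: FIRST(<param>) = { ), + }.

{ ), + }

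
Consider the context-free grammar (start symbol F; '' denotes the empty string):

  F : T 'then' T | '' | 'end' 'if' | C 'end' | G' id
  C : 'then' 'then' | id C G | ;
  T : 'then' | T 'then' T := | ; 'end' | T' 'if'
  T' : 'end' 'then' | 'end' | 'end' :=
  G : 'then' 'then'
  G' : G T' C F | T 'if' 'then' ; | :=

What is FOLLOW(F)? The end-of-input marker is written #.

F is the start symbol, so # ∈ FOLLOW(F).
In G' : G T' C F: F is at the end, add FOLLOW(G') = { id }.
Union: FOLLOW(F) = { #, id }.

{ #, id }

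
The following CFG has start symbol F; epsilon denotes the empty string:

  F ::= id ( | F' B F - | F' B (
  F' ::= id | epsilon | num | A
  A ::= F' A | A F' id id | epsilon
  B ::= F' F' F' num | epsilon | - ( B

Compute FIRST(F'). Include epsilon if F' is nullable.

F' ::= id contributes {id}.
F' ::= epsilon contributes epsilon.
F' ::= num contributes {num}.
From F' ::= A: add FIRST(A) = { id, num, epsilon } (including epsilon since A is nullable).
Union: FIRST(F') = { id, num, epsilon }.

{ id, num, epsilon }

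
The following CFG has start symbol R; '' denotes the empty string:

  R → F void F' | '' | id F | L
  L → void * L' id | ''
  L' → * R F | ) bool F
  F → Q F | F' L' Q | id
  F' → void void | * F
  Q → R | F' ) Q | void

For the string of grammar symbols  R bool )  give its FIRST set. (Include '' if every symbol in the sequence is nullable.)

Add FIRST(R)\{''} = { *, id, void }; R is nullable, continue.
bool is a terminal; add {bool} and stop.

{ *, bool, id, void }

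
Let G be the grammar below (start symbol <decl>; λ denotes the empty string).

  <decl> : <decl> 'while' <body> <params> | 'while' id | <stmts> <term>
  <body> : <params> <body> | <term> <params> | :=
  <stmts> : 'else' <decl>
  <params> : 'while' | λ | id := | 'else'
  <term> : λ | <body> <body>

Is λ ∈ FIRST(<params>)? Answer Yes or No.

Yes

<params> has an λ-production, so <params> ⇒ λ.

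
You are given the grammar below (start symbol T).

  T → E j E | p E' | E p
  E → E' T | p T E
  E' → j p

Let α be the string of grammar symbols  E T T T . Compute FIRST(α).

{ j, p }

Add FIRST(E) = { j, p }; E is not nullable, stop.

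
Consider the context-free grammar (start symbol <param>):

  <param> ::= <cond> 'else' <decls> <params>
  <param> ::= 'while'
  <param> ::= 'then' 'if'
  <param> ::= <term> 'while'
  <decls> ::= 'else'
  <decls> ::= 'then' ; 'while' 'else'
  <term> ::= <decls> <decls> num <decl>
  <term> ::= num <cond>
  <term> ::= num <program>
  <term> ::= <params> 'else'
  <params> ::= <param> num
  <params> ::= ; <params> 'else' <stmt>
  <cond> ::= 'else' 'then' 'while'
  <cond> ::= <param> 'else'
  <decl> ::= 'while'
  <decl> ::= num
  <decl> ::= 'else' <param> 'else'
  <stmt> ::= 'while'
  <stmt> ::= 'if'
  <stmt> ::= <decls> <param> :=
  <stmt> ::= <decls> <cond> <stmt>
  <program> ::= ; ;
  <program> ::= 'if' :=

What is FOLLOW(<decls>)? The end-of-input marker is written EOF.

{ 'else', 'then', 'while', ;, num }

In <param> ::= <cond> 'else' <decls> <params>: add FIRST(<params>) = { 'else', 'then', 'while', ;, num }.
In <term> ::= <decls> <decls> num <decl>: add FIRST(<decls> num <decl>) = { 'else', 'then' }.
In <term> ::= <decls> <decls> num <decl>: add FIRST(num <decl>) = { num }.
In <stmt> ::= <decls> <param> :=: add FIRST(<param> :=) = { 'else', 'then', 'while', ;, num }.
In <stmt> ::= <decls> <cond> <stmt>: add FIRST(<cond> <stmt>) = { 'else', 'then', 'while', ;, num }.
Union: FOLLOW(<decls>) = { 'else', 'then', 'while', ;, num }.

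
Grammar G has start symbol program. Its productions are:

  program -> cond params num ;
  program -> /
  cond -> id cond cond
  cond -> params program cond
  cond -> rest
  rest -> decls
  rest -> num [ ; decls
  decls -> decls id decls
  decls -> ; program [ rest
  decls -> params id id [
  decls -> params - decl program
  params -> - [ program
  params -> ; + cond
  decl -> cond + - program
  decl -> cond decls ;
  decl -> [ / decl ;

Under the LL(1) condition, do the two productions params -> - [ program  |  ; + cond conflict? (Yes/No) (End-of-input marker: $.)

No

FIRST(- [ program) = { - } and FIRST(; + cond) = { ; }.
The FIRST sets are disjoint and neither alternative is nullable — no conflict.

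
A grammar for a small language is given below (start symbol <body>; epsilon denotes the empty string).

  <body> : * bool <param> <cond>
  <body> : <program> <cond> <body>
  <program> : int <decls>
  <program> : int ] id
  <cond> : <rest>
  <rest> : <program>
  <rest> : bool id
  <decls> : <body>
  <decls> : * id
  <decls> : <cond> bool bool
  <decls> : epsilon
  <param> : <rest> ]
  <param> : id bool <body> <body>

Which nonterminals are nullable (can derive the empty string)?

{ <decls> }

Directly nullable (have an epsilon-production): <decls>.
No other nonterminal has a production whose RHS symbols are all nullable.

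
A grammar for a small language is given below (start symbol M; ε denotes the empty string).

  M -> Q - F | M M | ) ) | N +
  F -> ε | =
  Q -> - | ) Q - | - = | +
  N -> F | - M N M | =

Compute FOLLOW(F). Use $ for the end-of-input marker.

{ $, ), +, -, = }

In M -> Q - F: F is at the end, add FOLLOW(M) = { $, ), +, -, = }.
In N -> F: F is at the end, add FOLLOW(N) = { ), +, -, = }.
Union: FOLLOW(F) = { $, ), +, -, = }.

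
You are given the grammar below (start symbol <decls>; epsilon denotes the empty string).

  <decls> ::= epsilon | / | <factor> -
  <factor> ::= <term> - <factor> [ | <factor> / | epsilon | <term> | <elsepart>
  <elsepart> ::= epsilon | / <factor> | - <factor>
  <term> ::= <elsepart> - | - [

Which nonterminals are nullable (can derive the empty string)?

Directly nullable (have an epsilon-production): <decls>, <factor>, <elsepart>.
No other nonterminal has a production whose RHS symbols are all nullable.

{ <decls>, <elsepart>, <factor> }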